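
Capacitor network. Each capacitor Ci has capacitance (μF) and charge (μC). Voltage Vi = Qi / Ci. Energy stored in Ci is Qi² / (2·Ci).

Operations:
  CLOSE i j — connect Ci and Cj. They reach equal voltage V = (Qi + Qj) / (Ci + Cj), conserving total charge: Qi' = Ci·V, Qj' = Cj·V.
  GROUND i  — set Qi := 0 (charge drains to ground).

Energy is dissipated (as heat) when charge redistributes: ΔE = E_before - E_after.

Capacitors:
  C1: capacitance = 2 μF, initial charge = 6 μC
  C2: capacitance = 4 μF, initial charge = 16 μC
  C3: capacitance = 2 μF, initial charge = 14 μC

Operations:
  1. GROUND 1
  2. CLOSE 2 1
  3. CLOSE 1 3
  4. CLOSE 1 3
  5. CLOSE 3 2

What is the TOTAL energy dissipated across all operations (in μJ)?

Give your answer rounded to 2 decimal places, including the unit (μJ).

Answer: 32.19 μJ

Derivation:
Initial: C1(2μF, Q=6μC, V=3.00V), C2(4μF, Q=16μC, V=4.00V), C3(2μF, Q=14μC, V=7.00V)
Op 1: GROUND 1: Q1=0; energy lost=9.000
Op 2: CLOSE 2-1: Q_total=16.00, C_total=6.00, V=2.67; Q2=10.67, Q1=5.33; dissipated=10.667
Op 3: CLOSE 1-3: Q_total=19.33, C_total=4.00, V=4.83; Q1=9.67, Q3=9.67; dissipated=9.389
Op 4: CLOSE 1-3: Q_total=19.33, C_total=4.00, V=4.83; Q1=9.67, Q3=9.67; dissipated=0.000
Op 5: CLOSE 3-2: Q_total=20.33, C_total=6.00, V=3.39; Q3=6.78, Q2=13.56; dissipated=3.130
Total dissipated: 32.185 μJ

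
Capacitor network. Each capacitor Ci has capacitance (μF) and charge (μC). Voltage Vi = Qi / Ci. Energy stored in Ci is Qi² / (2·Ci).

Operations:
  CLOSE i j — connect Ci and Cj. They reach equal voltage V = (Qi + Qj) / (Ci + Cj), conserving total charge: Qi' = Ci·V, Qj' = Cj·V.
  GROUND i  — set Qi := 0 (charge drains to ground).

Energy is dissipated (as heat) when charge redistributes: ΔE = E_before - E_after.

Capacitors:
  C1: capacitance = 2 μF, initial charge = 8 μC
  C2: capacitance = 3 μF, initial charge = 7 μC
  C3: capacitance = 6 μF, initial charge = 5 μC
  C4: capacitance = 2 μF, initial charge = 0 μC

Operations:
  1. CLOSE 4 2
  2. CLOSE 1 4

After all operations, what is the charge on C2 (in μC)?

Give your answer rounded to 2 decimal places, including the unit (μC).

Initial: C1(2μF, Q=8μC, V=4.00V), C2(3μF, Q=7μC, V=2.33V), C3(6μF, Q=5μC, V=0.83V), C4(2μF, Q=0μC, V=0.00V)
Op 1: CLOSE 4-2: Q_total=7.00, C_total=5.00, V=1.40; Q4=2.80, Q2=4.20; dissipated=3.267
Op 2: CLOSE 1-4: Q_total=10.80, C_total=4.00, V=2.70; Q1=5.40, Q4=5.40; dissipated=3.380
Final charges: Q1=5.40, Q2=4.20, Q3=5.00, Q4=5.40

Answer: 4.20 μC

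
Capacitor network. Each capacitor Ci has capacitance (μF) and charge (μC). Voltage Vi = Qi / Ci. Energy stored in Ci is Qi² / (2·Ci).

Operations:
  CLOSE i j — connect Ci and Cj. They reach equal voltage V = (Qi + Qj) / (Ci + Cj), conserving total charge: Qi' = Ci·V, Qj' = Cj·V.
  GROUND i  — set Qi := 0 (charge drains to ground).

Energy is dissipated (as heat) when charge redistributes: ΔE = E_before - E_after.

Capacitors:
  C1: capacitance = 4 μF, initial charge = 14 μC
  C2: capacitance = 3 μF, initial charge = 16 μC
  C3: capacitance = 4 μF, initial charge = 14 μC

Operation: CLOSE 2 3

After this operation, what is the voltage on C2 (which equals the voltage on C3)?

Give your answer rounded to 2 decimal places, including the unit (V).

Answer: 4.29 V

Derivation:
Initial: C1(4μF, Q=14μC, V=3.50V), C2(3μF, Q=16μC, V=5.33V), C3(4μF, Q=14μC, V=3.50V)
Op 1: CLOSE 2-3: Q_total=30.00, C_total=7.00, V=4.29; Q2=12.86, Q3=17.14; dissipated=2.881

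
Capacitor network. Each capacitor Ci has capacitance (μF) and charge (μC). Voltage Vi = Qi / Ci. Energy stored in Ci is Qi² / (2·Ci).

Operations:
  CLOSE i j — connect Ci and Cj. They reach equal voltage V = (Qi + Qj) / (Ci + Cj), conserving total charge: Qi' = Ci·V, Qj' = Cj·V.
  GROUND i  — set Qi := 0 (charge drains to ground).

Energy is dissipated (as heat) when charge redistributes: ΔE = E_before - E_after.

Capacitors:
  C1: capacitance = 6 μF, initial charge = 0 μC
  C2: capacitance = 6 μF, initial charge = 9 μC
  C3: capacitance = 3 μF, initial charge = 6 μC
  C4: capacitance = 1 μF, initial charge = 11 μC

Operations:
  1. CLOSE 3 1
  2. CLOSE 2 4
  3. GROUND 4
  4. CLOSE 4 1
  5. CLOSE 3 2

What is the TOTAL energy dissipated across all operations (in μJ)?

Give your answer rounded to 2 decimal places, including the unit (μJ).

Initial: C1(6μF, Q=0μC, V=0.00V), C2(6μF, Q=9μC, V=1.50V), C3(3μF, Q=6μC, V=2.00V), C4(1μF, Q=11μC, V=11.00V)
Op 1: CLOSE 3-1: Q_total=6.00, C_total=9.00, V=0.67; Q3=2.00, Q1=4.00; dissipated=4.000
Op 2: CLOSE 2-4: Q_total=20.00, C_total=7.00, V=2.86; Q2=17.14, Q4=2.86; dissipated=38.679
Op 3: GROUND 4: Q4=0; energy lost=4.082
Op 4: CLOSE 4-1: Q_total=4.00, C_total=7.00, V=0.57; Q4=0.57, Q1=3.43; dissipated=0.190
Op 5: CLOSE 3-2: Q_total=19.14, C_total=9.00, V=2.13; Q3=6.38, Q2=12.76; dissipated=4.798
Total dissipated: 51.749 μJ

Answer: 51.75 μJ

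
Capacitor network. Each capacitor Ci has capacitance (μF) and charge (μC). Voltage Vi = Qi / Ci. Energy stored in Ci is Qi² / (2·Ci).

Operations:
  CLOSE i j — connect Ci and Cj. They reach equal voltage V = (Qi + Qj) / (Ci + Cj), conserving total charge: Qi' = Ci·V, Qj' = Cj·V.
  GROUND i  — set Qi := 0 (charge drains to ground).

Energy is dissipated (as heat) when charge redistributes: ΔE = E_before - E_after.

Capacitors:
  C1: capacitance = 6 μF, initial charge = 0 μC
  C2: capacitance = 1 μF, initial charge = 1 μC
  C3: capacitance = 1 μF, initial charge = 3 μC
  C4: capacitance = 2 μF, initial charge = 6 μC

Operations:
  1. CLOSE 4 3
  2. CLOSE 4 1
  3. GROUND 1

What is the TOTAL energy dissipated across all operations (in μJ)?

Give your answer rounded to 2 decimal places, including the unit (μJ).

Answer: 8.44 μJ

Derivation:
Initial: C1(6μF, Q=0μC, V=0.00V), C2(1μF, Q=1μC, V=1.00V), C3(1μF, Q=3μC, V=3.00V), C4(2μF, Q=6μC, V=3.00V)
Op 1: CLOSE 4-3: Q_total=9.00, C_total=3.00, V=3.00; Q4=6.00, Q3=3.00; dissipated=0.000
Op 2: CLOSE 4-1: Q_total=6.00, C_total=8.00, V=0.75; Q4=1.50, Q1=4.50; dissipated=6.750
Op 3: GROUND 1: Q1=0; energy lost=1.688
Total dissipated: 8.438 μJ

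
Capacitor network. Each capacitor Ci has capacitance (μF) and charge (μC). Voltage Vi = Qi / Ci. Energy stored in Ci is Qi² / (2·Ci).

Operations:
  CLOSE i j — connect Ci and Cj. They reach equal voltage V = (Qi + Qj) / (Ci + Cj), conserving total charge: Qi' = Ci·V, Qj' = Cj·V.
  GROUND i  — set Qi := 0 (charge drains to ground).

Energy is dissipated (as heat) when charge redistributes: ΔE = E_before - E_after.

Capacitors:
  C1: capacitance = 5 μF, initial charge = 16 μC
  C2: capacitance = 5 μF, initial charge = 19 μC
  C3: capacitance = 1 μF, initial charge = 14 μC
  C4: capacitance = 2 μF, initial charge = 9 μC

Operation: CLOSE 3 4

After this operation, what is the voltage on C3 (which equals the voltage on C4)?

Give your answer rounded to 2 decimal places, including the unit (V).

Answer: 7.67 V

Derivation:
Initial: C1(5μF, Q=16μC, V=3.20V), C2(5μF, Q=19μC, V=3.80V), C3(1μF, Q=14μC, V=14.00V), C4(2μF, Q=9μC, V=4.50V)
Op 1: CLOSE 3-4: Q_total=23.00, C_total=3.00, V=7.67; Q3=7.67, Q4=15.33; dissipated=30.083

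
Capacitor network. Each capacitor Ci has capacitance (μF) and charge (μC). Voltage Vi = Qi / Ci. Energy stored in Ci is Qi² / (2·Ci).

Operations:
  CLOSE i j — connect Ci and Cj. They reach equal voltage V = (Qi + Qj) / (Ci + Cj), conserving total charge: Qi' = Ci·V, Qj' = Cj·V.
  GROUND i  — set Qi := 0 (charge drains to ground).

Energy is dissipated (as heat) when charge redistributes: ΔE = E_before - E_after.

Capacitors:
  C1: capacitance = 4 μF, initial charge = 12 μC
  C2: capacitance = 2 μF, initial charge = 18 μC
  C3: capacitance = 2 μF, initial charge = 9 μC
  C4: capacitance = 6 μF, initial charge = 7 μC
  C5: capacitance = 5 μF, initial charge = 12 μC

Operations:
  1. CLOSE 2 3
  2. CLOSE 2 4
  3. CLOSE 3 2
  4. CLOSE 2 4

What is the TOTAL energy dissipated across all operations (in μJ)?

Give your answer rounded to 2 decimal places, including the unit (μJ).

Initial: C1(4μF, Q=12μC, V=3.00V), C2(2μF, Q=18μC, V=9.00V), C3(2μF, Q=9μC, V=4.50V), C4(6μF, Q=7μC, V=1.17V), C5(5μF, Q=12μC, V=2.40V)
Op 1: CLOSE 2-3: Q_total=27.00, C_total=4.00, V=6.75; Q2=13.50, Q3=13.50; dissipated=10.125
Op 2: CLOSE 2-4: Q_total=20.50, C_total=8.00, V=2.56; Q2=5.12, Q4=15.38; dissipated=23.380
Op 3: CLOSE 3-2: Q_total=18.62, C_total=4.00, V=4.66; Q3=9.31, Q2=9.31; dissipated=8.768
Op 4: CLOSE 2-4: Q_total=24.69, C_total=8.00, V=3.09; Q2=6.17, Q4=18.52; dissipated=3.288
Total dissipated: 45.561 μJ

Answer: 45.56 μJ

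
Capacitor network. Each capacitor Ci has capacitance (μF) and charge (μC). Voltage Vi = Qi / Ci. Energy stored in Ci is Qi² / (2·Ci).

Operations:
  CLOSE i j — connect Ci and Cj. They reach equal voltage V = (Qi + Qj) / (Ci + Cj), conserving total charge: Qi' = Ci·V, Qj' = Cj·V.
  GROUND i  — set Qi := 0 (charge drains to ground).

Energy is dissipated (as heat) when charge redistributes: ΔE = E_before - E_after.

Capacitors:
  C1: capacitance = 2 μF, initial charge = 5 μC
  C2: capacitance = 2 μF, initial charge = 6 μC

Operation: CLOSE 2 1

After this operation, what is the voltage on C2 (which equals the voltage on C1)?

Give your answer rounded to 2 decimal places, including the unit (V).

Answer: 2.75 V

Derivation:
Initial: C1(2μF, Q=5μC, V=2.50V), C2(2μF, Q=6μC, V=3.00V)
Op 1: CLOSE 2-1: Q_total=11.00, C_total=4.00, V=2.75; Q2=5.50, Q1=5.50; dissipated=0.125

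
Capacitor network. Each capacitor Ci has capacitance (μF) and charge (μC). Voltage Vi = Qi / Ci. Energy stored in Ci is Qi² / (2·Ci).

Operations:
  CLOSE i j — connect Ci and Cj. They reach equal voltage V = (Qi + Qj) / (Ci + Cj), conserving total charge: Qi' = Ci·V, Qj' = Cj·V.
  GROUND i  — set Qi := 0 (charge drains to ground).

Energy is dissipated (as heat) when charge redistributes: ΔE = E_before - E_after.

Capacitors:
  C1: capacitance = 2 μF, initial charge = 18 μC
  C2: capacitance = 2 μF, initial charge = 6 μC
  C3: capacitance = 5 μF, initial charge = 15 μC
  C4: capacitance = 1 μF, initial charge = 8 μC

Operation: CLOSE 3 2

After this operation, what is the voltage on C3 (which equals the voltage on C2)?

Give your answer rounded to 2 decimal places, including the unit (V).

Initial: C1(2μF, Q=18μC, V=9.00V), C2(2μF, Q=6μC, V=3.00V), C3(5μF, Q=15μC, V=3.00V), C4(1μF, Q=8μC, V=8.00V)
Op 1: CLOSE 3-2: Q_total=21.00, C_total=7.00, V=3.00; Q3=15.00, Q2=6.00; dissipated=0.000

Answer: 3.00 V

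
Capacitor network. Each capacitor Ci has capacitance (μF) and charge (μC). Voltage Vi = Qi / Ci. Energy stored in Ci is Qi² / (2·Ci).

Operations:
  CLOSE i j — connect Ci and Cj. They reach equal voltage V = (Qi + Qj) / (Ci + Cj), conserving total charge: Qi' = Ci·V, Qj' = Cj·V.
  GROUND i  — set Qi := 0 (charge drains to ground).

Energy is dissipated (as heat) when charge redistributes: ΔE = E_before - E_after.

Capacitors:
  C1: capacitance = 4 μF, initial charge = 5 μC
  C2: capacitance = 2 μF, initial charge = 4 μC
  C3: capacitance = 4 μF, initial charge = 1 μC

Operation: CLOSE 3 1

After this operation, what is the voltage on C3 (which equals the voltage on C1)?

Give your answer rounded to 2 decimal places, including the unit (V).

Initial: C1(4μF, Q=5μC, V=1.25V), C2(2μF, Q=4μC, V=2.00V), C3(4μF, Q=1μC, V=0.25V)
Op 1: CLOSE 3-1: Q_total=6.00, C_total=8.00, V=0.75; Q3=3.00, Q1=3.00; dissipated=1.000

Answer: 0.75 V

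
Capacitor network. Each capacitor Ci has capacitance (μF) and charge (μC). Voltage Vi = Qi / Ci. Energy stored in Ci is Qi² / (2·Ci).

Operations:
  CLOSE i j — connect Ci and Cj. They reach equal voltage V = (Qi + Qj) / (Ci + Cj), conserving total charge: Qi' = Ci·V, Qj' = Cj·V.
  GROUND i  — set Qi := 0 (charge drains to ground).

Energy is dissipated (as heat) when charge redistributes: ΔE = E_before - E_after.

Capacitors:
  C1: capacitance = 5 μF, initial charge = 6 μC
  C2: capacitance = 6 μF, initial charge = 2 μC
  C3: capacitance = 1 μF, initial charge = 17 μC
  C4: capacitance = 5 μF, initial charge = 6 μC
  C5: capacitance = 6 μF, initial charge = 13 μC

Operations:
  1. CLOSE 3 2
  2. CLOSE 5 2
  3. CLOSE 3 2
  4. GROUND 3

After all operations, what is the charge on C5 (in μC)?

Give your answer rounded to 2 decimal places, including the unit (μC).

Answer: 14.64 μC

Derivation:
Initial: C1(5μF, Q=6μC, V=1.20V), C2(6μF, Q=2μC, V=0.33V), C3(1μF, Q=17μC, V=17.00V), C4(5μF, Q=6μC, V=1.20V), C5(6μF, Q=13μC, V=2.17V)
Op 1: CLOSE 3-2: Q_total=19.00, C_total=7.00, V=2.71; Q3=2.71, Q2=16.29; dissipated=119.048
Op 2: CLOSE 5-2: Q_total=29.29, C_total=12.00, V=2.44; Q5=14.64, Q2=14.64; dissipated=0.450
Op 3: CLOSE 3-2: Q_total=17.36, C_total=7.00, V=2.48; Q3=2.48, Q2=14.88; dissipated=0.032
Op 4: GROUND 3: Q3=0; energy lost=3.074
Final charges: Q1=6.00, Q2=14.88, Q3=0.00, Q4=6.00, Q5=14.64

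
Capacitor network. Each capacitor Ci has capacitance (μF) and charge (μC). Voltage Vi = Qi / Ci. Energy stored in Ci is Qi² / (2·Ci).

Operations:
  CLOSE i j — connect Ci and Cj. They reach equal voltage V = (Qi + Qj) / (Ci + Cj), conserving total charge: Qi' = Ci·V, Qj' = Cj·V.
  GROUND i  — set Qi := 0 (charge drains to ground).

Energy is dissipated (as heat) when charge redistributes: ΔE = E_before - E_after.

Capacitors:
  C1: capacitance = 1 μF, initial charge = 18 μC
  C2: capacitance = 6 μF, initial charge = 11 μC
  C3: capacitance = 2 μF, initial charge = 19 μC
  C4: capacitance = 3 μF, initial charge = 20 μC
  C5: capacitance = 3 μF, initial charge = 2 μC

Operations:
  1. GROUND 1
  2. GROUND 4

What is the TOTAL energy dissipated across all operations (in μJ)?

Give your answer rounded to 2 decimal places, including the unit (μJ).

Initial: C1(1μF, Q=18μC, V=18.00V), C2(6μF, Q=11μC, V=1.83V), C3(2μF, Q=19μC, V=9.50V), C4(3μF, Q=20μC, V=6.67V), C5(3μF, Q=2μC, V=0.67V)
Op 1: GROUND 1: Q1=0; energy lost=162.000
Op 2: GROUND 4: Q4=0; energy lost=66.667
Total dissipated: 228.667 μJ

Answer: 228.67 μJ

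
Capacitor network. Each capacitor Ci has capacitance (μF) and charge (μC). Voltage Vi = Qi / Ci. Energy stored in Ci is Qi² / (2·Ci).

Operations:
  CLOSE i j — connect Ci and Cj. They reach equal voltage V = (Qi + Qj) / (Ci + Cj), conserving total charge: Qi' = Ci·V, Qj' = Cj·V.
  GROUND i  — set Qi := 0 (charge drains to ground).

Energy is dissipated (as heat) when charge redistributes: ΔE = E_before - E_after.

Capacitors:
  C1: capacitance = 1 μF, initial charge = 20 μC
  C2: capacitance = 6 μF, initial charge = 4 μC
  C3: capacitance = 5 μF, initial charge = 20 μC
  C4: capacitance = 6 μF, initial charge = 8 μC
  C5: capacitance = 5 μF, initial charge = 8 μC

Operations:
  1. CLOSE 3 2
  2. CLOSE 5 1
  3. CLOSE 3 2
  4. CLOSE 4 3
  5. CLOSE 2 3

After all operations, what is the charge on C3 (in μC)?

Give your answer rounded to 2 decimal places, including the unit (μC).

Answer: 9.86 μC

Derivation:
Initial: C1(1μF, Q=20μC, V=20.00V), C2(6μF, Q=4μC, V=0.67V), C3(5μF, Q=20μC, V=4.00V), C4(6μF, Q=8μC, V=1.33V), C5(5μF, Q=8μC, V=1.60V)
Op 1: CLOSE 3-2: Q_total=24.00, C_total=11.00, V=2.18; Q3=10.91, Q2=13.09; dissipated=15.152
Op 2: CLOSE 5-1: Q_total=28.00, C_total=6.00, V=4.67; Q5=23.33, Q1=4.67; dissipated=141.067
Op 3: CLOSE 3-2: Q_total=24.00, C_total=11.00, V=2.18; Q3=10.91, Q2=13.09; dissipated=0.000
Op 4: CLOSE 4-3: Q_total=18.91, C_total=11.00, V=1.72; Q4=10.31, Q3=8.60; dissipated=0.982
Op 5: CLOSE 2-3: Q_total=21.69, C_total=11.00, V=1.97; Q2=11.83, Q3=9.86; dissipated=0.292
Final charges: Q1=4.67, Q2=11.83, Q3=9.86, Q4=10.31, Q5=23.33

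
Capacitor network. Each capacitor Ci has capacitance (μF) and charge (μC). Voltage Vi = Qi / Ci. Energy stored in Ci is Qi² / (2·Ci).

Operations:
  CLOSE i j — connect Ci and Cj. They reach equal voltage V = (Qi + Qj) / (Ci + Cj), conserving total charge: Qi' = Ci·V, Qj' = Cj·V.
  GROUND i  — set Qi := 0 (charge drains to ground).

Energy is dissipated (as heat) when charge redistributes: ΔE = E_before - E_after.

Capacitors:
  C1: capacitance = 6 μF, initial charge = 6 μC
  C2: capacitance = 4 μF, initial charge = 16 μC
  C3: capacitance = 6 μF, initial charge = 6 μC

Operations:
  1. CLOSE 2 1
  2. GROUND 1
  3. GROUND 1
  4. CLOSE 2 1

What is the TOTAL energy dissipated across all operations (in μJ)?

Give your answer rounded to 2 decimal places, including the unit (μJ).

Answer: 31.13 μJ

Derivation:
Initial: C1(6μF, Q=6μC, V=1.00V), C2(4μF, Q=16μC, V=4.00V), C3(6μF, Q=6μC, V=1.00V)
Op 1: CLOSE 2-1: Q_total=22.00, C_total=10.00, V=2.20; Q2=8.80, Q1=13.20; dissipated=10.800
Op 2: GROUND 1: Q1=0; energy lost=14.520
Op 3: GROUND 1: Q1=0; energy lost=0.000
Op 4: CLOSE 2-1: Q_total=8.80, C_total=10.00, V=0.88; Q2=3.52, Q1=5.28; dissipated=5.808
Total dissipated: 31.128 μJ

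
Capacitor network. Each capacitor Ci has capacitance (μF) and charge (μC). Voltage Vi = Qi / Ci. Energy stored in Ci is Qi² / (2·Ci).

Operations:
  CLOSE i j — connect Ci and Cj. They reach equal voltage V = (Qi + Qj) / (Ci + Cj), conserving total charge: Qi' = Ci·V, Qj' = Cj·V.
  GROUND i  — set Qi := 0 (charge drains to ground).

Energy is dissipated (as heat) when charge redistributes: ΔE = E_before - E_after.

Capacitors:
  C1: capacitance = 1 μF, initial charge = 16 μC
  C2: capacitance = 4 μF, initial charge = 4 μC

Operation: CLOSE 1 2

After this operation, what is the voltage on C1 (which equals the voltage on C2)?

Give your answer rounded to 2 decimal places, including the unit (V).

Answer: 4.00 V

Derivation:
Initial: C1(1μF, Q=16μC, V=16.00V), C2(4μF, Q=4μC, V=1.00V)
Op 1: CLOSE 1-2: Q_total=20.00, C_total=5.00, V=4.00; Q1=4.00, Q2=16.00; dissipated=90.000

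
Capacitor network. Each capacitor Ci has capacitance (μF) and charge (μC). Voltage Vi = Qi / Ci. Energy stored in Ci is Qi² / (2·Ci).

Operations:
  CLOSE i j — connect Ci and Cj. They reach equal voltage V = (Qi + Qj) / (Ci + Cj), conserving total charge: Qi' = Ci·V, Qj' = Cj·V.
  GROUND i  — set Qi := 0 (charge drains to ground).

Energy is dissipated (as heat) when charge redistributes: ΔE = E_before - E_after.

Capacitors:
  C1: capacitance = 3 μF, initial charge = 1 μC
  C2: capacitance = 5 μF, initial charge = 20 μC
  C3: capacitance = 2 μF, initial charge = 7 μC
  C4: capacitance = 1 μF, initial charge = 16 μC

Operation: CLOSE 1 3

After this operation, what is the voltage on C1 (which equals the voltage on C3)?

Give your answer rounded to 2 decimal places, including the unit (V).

Answer: 1.60 V

Derivation:
Initial: C1(3μF, Q=1μC, V=0.33V), C2(5μF, Q=20μC, V=4.00V), C3(2μF, Q=7μC, V=3.50V), C4(1μF, Q=16μC, V=16.00V)
Op 1: CLOSE 1-3: Q_total=8.00, C_total=5.00, V=1.60; Q1=4.80, Q3=3.20; dissipated=6.017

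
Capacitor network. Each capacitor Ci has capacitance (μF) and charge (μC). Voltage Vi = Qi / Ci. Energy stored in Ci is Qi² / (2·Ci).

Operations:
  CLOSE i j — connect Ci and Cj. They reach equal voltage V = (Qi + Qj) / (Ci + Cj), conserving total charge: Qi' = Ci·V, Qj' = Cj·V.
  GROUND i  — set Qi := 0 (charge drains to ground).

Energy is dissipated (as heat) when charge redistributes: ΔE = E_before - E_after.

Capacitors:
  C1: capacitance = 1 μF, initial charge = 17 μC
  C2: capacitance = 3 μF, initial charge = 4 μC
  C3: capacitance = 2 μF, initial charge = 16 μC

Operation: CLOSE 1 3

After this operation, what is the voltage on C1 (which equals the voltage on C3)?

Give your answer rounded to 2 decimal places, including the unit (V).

Initial: C1(1μF, Q=17μC, V=17.00V), C2(3μF, Q=4μC, V=1.33V), C3(2μF, Q=16μC, V=8.00V)
Op 1: CLOSE 1-3: Q_total=33.00, C_total=3.00, V=11.00; Q1=11.00, Q3=22.00; dissipated=27.000

Answer: 11.00 V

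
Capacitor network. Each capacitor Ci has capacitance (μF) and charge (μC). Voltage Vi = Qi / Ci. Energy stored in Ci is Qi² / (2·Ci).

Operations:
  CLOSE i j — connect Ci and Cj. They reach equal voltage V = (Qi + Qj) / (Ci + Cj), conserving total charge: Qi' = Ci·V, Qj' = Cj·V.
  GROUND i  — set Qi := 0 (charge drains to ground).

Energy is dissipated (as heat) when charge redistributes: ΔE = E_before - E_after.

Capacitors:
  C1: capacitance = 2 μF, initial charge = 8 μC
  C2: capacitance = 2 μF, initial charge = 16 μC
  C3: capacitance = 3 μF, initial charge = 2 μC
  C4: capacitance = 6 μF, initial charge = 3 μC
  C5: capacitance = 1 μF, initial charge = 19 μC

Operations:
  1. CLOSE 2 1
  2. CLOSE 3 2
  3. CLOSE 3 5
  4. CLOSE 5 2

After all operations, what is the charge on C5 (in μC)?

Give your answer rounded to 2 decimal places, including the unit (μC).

Answer: 4.15 μC

Derivation:
Initial: C1(2μF, Q=8μC, V=4.00V), C2(2μF, Q=16μC, V=8.00V), C3(3μF, Q=2μC, V=0.67V), C4(6μF, Q=3μC, V=0.50V), C5(1μF, Q=19μC, V=19.00V)
Op 1: CLOSE 2-1: Q_total=24.00, C_total=4.00, V=6.00; Q2=12.00, Q1=12.00; dissipated=8.000
Op 2: CLOSE 3-2: Q_total=14.00, C_total=5.00, V=2.80; Q3=8.40, Q2=5.60; dissipated=17.067
Op 3: CLOSE 3-5: Q_total=27.40, C_total=4.00, V=6.85; Q3=20.55, Q5=6.85; dissipated=98.415
Op 4: CLOSE 5-2: Q_total=12.45, C_total=3.00, V=4.15; Q5=4.15, Q2=8.30; dissipated=5.468
Final charges: Q1=12.00, Q2=8.30, Q3=20.55, Q4=3.00, Q5=4.15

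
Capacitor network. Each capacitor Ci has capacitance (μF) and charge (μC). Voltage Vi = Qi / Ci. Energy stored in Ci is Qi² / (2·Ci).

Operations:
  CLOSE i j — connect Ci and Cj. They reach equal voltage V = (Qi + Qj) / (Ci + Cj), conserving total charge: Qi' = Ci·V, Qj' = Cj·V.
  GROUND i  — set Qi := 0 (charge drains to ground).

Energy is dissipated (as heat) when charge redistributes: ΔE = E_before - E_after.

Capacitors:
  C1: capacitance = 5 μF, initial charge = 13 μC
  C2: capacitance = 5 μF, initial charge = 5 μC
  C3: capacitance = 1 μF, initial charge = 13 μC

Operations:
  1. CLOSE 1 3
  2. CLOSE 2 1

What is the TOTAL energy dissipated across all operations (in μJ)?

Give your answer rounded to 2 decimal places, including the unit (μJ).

Answer: 58.96 μJ

Derivation:
Initial: C1(5μF, Q=13μC, V=2.60V), C2(5μF, Q=5μC, V=1.00V), C3(1μF, Q=13μC, V=13.00V)
Op 1: CLOSE 1-3: Q_total=26.00, C_total=6.00, V=4.33; Q1=21.67, Q3=4.33; dissipated=45.067
Op 2: CLOSE 2-1: Q_total=26.67, C_total=10.00, V=2.67; Q2=13.33, Q1=13.33; dissipated=13.889
Total dissipated: 58.956 μJ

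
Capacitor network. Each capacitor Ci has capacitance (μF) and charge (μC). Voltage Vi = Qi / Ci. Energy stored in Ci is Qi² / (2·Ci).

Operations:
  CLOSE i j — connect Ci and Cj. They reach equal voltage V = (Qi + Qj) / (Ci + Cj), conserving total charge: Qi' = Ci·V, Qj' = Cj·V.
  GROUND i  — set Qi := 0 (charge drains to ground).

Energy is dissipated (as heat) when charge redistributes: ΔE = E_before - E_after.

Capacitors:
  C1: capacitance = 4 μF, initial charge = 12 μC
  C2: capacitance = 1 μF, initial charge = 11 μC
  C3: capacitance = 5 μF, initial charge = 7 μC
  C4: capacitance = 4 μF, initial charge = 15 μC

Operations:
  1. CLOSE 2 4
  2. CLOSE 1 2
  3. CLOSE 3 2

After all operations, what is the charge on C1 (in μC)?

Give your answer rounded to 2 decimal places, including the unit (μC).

Initial: C1(4μF, Q=12μC, V=3.00V), C2(1μF, Q=11μC, V=11.00V), C3(5μF, Q=7μC, V=1.40V), C4(4μF, Q=15μC, V=3.75V)
Op 1: CLOSE 2-4: Q_total=26.00, C_total=5.00, V=5.20; Q2=5.20, Q4=20.80; dissipated=21.025
Op 2: CLOSE 1-2: Q_total=17.20, C_total=5.00, V=3.44; Q1=13.76, Q2=3.44; dissipated=1.936
Op 3: CLOSE 3-2: Q_total=10.44, C_total=6.00, V=1.74; Q3=8.70, Q2=1.74; dissipated=1.734
Final charges: Q1=13.76, Q2=1.74, Q3=8.70, Q4=20.80

Answer: 13.76 μC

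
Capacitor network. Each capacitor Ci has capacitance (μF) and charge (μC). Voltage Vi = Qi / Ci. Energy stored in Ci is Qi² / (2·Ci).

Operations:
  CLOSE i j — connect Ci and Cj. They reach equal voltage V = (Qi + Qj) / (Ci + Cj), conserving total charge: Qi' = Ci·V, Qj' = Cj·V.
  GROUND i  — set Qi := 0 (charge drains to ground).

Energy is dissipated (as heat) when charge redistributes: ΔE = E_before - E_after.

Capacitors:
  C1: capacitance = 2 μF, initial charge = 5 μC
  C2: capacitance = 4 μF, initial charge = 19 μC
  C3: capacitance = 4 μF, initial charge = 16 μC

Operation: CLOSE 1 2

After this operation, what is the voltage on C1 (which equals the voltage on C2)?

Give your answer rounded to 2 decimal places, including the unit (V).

Initial: C1(2μF, Q=5μC, V=2.50V), C2(4μF, Q=19μC, V=4.75V), C3(4μF, Q=16μC, V=4.00V)
Op 1: CLOSE 1-2: Q_total=24.00, C_total=6.00, V=4.00; Q1=8.00, Q2=16.00; dissipated=3.375

Answer: 4.00 V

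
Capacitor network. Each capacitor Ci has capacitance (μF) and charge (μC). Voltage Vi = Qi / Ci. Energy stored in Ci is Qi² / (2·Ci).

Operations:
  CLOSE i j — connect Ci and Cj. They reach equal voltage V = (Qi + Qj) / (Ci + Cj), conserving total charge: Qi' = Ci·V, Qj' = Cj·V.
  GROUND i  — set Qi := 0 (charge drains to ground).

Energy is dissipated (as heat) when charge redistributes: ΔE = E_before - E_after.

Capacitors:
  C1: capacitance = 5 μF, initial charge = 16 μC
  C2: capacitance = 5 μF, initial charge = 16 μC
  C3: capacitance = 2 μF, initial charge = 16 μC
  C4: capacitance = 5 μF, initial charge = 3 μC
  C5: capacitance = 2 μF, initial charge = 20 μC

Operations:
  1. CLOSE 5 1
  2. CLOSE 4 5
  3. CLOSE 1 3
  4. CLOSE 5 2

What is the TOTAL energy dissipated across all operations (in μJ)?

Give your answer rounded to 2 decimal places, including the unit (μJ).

Initial: C1(5μF, Q=16μC, V=3.20V), C2(5μF, Q=16μC, V=3.20V), C3(2μF, Q=16μC, V=8.00V), C4(5μF, Q=3μC, V=0.60V), C5(2μF, Q=20μC, V=10.00V)
Op 1: CLOSE 5-1: Q_total=36.00, C_total=7.00, V=5.14; Q5=10.29, Q1=25.71; dissipated=33.029
Op 2: CLOSE 4-5: Q_total=13.29, C_total=7.00, V=1.90; Q4=9.49, Q5=3.80; dissipated=14.741
Op 3: CLOSE 1-3: Q_total=41.71, C_total=7.00, V=5.96; Q1=29.80, Q3=11.92; dissipated=5.831
Op 4: CLOSE 5-2: Q_total=19.80, C_total=7.00, V=2.83; Q5=5.66, Q2=14.14; dissipated=1.211
Total dissipated: 54.812 μJ

Answer: 54.81 μJ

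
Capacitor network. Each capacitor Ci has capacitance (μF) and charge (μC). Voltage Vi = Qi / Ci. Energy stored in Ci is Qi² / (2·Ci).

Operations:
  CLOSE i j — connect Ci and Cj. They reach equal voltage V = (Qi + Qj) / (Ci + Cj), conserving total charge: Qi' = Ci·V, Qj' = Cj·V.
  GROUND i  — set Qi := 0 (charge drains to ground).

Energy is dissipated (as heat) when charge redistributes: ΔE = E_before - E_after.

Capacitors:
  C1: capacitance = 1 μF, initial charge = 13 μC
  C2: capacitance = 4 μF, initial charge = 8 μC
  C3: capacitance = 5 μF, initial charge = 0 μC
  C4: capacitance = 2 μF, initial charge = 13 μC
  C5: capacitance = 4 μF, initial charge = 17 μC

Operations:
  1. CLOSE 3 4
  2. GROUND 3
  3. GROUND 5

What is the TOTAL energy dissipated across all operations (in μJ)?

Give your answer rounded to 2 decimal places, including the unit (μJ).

Initial: C1(1μF, Q=13μC, V=13.00V), C2(4μF, Q=8μC, V=2.00V), C3(5μF, Q=0μC, V=0.00V), C4(2μF, Q=13μC, V=6.50V), C5(4μF, Q=17μC, V=4.25V)
Op 1: CLOSE 3-4: Q_total=13.00, C_total=7.00, V=1.86; Q3=9.29, Q4=3.71; dissipated=30.179
Op 2: GROUND 3: Q3=0; energy lost=8.622
Op 3: GROUND 5: Q5=0; energy lost=36.125
Total dissipated: 74.926 μJ

Answer: 74.93 μJ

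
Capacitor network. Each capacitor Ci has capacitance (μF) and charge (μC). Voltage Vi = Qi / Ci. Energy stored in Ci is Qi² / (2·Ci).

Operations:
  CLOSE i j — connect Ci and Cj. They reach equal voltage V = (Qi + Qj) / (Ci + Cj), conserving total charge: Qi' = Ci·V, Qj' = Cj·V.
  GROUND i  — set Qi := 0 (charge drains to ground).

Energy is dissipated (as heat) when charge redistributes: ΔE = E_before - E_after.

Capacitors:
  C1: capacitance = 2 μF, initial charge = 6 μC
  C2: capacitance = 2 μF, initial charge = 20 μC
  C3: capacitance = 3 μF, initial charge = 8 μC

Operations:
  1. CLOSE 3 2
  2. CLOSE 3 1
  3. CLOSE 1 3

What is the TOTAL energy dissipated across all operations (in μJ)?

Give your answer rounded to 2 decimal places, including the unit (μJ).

Initial: C1(2μF, Q=6μC, V=3.00V), C2(2μF, Q=20μC, V=10.00V), C3(3μF, Q=8μC, V=2.67V)
Op 1: CLOSE 3-2: Q_total=28.00, C_total=5.00, V=5.60; Q3=16.80, Q2=11.20; dissipated=32.267
Op 2: CLOSE 3-1: Q_total=22.80, C_total=5.00, V=4.56; Q3=13.68, Q1=9.12; dissipated=4.056
Op 3: CLOSE 1-3: Q_total=22.80, C_total=5.00, V=4.56; Q1=9.12, Q3=13.68; dissipated=0.000
Total dissipated: 36.323 μJ

Answer: 36.32 μJ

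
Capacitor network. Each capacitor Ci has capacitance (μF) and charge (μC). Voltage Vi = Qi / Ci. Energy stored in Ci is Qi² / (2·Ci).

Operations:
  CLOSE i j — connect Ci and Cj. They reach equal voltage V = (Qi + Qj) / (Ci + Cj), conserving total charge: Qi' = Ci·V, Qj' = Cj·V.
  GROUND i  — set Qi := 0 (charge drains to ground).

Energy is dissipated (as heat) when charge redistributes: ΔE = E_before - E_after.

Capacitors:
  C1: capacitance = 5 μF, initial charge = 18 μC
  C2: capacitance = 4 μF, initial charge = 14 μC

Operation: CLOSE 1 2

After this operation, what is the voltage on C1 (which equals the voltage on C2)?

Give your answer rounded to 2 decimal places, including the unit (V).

Answer: 3.56 V

Derivation:
Initial: C1(5μF, Q=18μC, V=3.60V), C2(4μF, Q=14μC, V=3.50V)
Op 1: CLOSE 1-2: Q_total=32.00, C_total=9.00, V=3.56; Q1=17.78, Q2=14.22; dissipated=0.011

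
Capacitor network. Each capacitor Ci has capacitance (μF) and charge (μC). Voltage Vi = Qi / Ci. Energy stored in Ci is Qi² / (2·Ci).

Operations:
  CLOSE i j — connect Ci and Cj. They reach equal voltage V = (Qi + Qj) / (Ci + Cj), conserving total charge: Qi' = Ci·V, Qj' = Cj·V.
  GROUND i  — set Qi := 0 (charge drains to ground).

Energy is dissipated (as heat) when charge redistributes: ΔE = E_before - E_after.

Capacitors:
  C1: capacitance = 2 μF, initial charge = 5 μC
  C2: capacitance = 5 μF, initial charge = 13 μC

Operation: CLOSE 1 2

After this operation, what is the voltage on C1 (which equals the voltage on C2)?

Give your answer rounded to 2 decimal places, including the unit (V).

Initial: C1(2μF, Q=5μC, V=2.50V), C2(5μF, Q=13μC, V=2.60V)
Op 1: CLOSE 1-2: Q_total=18.00, C_total=7.00, V=2.57; Q1=5.14, Q2=12.86; dissipated=0.007

Answer: 2.57 V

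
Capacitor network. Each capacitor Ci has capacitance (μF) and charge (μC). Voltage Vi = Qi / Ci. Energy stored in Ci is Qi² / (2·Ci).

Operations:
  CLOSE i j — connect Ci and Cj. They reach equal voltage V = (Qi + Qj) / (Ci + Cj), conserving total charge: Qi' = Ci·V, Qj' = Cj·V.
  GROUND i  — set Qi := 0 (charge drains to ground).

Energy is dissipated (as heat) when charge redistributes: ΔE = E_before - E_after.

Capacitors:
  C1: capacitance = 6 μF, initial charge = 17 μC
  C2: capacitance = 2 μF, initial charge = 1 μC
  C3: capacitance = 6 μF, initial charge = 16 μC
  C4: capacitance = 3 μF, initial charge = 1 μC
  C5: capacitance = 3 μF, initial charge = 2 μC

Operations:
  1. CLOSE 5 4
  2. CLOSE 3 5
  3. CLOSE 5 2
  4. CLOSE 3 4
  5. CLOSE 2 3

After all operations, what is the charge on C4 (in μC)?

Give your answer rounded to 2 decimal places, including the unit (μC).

Answer: 4.39 μC

Derivation:
Initial: C1(6μF, Q=17μC, V=2.83V), C2(2μF, Q=1μC, V=0.50V), C3(6μF, Q=16μC, V=2.67V), C4(3μF, Q=1μC, V=0.33V), C5(3μF, Q=2μC, V=0.67V)
Op 1: CLOSE 5-4: Q_total=3.00, C_total=6.00, V=0.50; Q5=1.50, Q4=1.50; dissipated=0.083
Op 2: CLOSE 3-5: Q_total=17.50, C_total=9.00, V=1.94; Q3=11.67, Q5=5.83; dissipated=4.694
Op 3: CLOSE 5-2: Q_total=6.83, C_total=5.00, V=1.37; Q5=4.10, Q2=2.73; dissipated=1.252
Op 4: CLOSE 3-4: Q_total=13.17, C_total=9.00, V=1.46; Q3=8.78, Q4=4.39; dissipated=2.086
Op 5: CLOSE 2-3: Q_total=11.51, C_total=8.00, V=1.44; Q2=2.88, Q3=8.63; dissipated=0.007
Final charges: Q1=17.00, Q2=2.88, Q3=8.63, Q4=4.39, Q5=4.10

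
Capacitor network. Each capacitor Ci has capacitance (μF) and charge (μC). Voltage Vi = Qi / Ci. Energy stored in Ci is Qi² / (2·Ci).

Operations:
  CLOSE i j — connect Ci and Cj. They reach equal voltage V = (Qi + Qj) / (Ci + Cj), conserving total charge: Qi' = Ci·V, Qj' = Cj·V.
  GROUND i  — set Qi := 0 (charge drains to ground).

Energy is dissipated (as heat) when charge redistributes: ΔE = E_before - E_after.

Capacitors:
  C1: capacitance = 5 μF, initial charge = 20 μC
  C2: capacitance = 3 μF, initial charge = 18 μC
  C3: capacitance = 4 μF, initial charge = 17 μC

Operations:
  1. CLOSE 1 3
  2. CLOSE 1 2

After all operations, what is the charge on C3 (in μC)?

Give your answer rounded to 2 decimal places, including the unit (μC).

Initial: C1(5μF, Q=20μC, V=4.00V), C2(3μF, Q=18μC, V=6.00V), C3(4μF, Q=17μC, V=4.25V)
Op 1: CLOSE 1-3: Q_total=37.00, C_total=9.00, V=4.11; Q1=20.56, Q3=16.44; dissipated=0.069
Op 2: CLOSE 1-2: Q_total=38.56, C_total=8.00, V=4.82; Q1=24.10, Q2=14.46; dissipated=3.345
Final charges: Q1=24.10, Q2=14.46, Q3=16.44

Answer: 16.44 μC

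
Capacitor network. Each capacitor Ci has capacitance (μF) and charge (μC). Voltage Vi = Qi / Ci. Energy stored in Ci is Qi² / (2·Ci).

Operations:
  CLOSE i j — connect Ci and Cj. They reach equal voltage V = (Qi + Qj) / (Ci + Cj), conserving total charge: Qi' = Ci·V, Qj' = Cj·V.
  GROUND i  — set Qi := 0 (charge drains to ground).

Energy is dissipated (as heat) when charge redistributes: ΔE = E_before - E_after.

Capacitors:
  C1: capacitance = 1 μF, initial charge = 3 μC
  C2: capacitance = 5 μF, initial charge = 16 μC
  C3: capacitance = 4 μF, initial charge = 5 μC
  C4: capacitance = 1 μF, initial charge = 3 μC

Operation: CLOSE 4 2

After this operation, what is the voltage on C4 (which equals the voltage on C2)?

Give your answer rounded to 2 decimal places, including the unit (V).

Initial: C1(1μF, Q=3μC, V=3.00V), C2(5μF, Q=16μC, V=3.20V), C3(4μF, Q=5μC, V=1.25V), C4(1μF, Q=3μC, V=3.00V)
Op 1: CLOSE 4-2: Q_total=19.00, C_total=6.00, V=3.17; Q4=3.17, Q2=15.83; dissipated=0.017

Answer: 3.17 V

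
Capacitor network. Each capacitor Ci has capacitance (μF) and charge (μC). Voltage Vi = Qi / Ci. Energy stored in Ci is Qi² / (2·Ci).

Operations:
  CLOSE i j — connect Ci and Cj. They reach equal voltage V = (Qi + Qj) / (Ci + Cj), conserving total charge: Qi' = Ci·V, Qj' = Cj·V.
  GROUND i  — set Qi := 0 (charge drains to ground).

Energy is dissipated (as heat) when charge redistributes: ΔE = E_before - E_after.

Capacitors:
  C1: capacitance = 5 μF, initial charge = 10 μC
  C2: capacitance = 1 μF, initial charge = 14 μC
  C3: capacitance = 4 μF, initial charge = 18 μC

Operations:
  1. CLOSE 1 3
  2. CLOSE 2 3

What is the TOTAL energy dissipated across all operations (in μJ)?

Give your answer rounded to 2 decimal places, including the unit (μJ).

Answer: 54.37 μJ

Derivation:
Initial: C1(5μF, Q=10μC, V=2.00V), C2(1μF, Q=14μC, V=14.00V), C3(4μF, Q=18μC, V=4.50V)
Op 1: CLOSE 1-3: Q_total=28.00, C_total=9.00, V=3.11; Q1=15.56, Q3=12.44; dissipated=6.944
Op 2: CLOSE 2-3: Q_total=26.44, C_total=5.00, V=5.29; Q2=5.29, Q3=21.16; dissipated=47.427
Total dissipated: 54.372 μJ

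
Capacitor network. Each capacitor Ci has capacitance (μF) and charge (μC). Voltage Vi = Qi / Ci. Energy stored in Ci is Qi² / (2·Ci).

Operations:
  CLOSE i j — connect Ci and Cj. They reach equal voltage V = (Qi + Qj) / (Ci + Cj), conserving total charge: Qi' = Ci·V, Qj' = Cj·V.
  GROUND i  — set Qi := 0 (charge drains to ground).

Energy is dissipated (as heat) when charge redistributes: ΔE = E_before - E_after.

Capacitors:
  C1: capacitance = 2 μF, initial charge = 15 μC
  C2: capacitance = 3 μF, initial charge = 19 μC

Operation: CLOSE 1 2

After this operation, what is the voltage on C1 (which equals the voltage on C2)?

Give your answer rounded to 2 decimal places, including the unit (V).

Initial: C1(2μF, Q=15μC, V=7.50V), C2(3μF, Q=19μC, V=6.33V)
Op 1: CLOSE 1-2: Q_total=34.00, C_total=5.00, V=6.80; Q1=13.60, Q2=20.40; dissipated=0.817

Answer: 6.80 V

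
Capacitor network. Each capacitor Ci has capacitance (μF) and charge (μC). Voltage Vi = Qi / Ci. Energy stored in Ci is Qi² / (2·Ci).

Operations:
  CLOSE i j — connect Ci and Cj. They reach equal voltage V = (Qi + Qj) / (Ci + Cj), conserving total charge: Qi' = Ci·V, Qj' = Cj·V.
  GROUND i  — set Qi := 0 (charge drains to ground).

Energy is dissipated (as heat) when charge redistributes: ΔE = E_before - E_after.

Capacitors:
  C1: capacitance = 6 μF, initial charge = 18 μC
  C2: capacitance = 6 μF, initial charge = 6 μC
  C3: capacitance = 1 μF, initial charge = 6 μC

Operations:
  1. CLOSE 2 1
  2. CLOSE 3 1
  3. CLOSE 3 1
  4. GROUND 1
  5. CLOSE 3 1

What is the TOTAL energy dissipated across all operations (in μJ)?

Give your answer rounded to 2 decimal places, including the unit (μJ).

Initial: C1(6μF, Q=18μC, V=3.00V), C2(6μF, Q=6μC, V=1.00V), C3(1μF, Q=6μC, V=6.00V)
Op 1: CLOSE 2-1: Q_total=24.00, C_total=12.00, V=2.00; Q2=12.00, Q1=12.00; dissipated=6.000
Op 2: CLOSE 3-1: Q_total=18.00, C_total=7.00, V=2.57; Q3=2.57, Q1=15.43; dissipated=6.857
Op 3: CLOSE 3-1: Q_total=18.00, C_total=7.00, V=2.57; Q3=2.57, Q1=15.43; dissipated=0.000
Op 4: GROUND 1: Q1=0; energy lost=19.837
Op 5: CLOSE 3-1: Q_total=2.57, C_total=7.00, V=0.37; Q3=0.37, Q1=2.20; dissipated=2.834
Total dissipated: 35.528 μJ

Answer: 35.53 μJ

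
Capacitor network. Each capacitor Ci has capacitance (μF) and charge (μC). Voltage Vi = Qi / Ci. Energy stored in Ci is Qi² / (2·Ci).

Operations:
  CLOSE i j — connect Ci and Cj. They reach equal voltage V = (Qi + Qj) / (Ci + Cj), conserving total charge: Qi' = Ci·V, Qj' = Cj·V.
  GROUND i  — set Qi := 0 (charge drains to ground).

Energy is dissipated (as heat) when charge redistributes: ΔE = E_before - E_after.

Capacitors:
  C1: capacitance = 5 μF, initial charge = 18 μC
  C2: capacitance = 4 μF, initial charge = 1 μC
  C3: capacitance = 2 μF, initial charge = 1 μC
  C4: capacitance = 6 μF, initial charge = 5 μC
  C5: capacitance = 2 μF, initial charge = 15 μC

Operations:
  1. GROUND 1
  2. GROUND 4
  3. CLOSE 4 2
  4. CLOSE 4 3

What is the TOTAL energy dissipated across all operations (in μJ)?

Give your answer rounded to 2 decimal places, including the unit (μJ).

Answer: 34.68 μJ

Derivation:
Initial: C1(5μF, Q=18μC, V=3.60V), C2(4μF, Q=1μC, V=0.25V), C3(2μF, Q=1μC, V=0.50V), C4(6μF, Q=5μC, V=0.83V), C5(2μF, Q=15μC, V=7.50V)
Op 1: GROUND 1: Q1=0; energy lost=32.400
Op 2: GROUND 4: Q4=0; energy lost=2.083
Op 3: CLOSE 4-2: Q_total=1.00, C_total=10.00, V=0.10; Q4=0.60, Q2=0.40; dissipated=0.075
Op 4: CLOSE 4-3: Q_total=1.60, C_total=8.00, V=0.20; Q4=1.20, Q3=0.40; dissipated=0.120
Total dissipated: 34.678 μJ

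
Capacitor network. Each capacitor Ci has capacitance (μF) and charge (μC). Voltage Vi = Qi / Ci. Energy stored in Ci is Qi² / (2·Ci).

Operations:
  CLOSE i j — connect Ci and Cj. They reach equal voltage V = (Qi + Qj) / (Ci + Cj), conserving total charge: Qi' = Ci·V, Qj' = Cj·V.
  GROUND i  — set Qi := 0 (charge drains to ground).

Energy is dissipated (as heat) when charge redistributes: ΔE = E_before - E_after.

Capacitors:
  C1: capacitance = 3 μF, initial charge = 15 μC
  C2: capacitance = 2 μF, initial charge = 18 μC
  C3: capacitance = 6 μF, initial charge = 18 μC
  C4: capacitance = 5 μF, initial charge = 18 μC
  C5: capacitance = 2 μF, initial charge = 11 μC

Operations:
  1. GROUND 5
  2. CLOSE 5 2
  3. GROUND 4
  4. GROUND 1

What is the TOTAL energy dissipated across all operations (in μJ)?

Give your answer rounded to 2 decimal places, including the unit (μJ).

Answer: 140.65 μJ

Derivation:
Initial: C1(3μF, Q=15μC, V=5.00V), C2(2μF, Q=18μC, V=9.00V), C3(6μF, Q=18μC, V=3.00V), C4(5μF, Q=18μC, V=3.60V), C5(2μF, Q=11μC, V=5.50V)
Op 1: GROUND 5: Q5=0; energy lost=30.250
Op 2: CLOSE 5-2: Q_total=18.00, C_total=4.00, V=4.50; Q5=9.00, Q2=9.00; dissipated=40.500
Op 3: GROUND 4: Q4=0; energy lost=32.400
Op 4: GROUND 1: Q1=0; energy lost=37.500
Total dissipated: 140.650 μJ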